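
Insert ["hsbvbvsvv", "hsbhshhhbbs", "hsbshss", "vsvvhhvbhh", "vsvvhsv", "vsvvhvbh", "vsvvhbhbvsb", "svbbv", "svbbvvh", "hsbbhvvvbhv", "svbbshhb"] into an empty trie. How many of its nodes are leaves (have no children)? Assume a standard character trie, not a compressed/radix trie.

10

Leaves are exactly the stored words that no other stored word extends.
Those words: "hsbbhvvvbhv", "hsbhshhhbbs", "hsbshss", "hsbvbvsvv", "svbbshhb", "svbbvvh", "vsvvhbhbvsb", "vsvvhhvbhh", "vsvvhsv", "vsvvhvbh"
Leaf count: 10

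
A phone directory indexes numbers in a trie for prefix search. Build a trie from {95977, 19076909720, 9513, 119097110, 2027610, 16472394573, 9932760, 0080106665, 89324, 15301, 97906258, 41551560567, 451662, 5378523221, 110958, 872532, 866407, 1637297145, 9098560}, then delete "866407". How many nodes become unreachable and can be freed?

5

A node on "866407"'s path can go only if nothing else ends at it or branches off below it.
The suffix "66407" (5 nodes) is used only by "866407"; the node for "8" still has the child "9", so pruning stops there.
Nodes removed: 5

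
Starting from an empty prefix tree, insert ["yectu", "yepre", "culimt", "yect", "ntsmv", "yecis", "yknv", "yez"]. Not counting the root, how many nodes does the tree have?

25

Insert word by word; a character creates a node only if that edge doesn't already exist:
  "yectu" → 5 new (y, e, c, t, u)
  "yepre" → prefix "ye" already present; 3 new (p, r, e)
  "culimt" → 6 new (c, u, l, i, m, t)
  "yect" → prefix "yect" already present; 0 new (none)
  "ntsmv" → 5 new (n, t, s, m, v)
  "yecis" → prefix "yec" already present; 2 new (i, s)
  "yknv" → prefix "y" already present; 3 new (k, n, v)
  "yez" → prefix "ye" already present; 1 new (z)
Total nodes = 5 + 3 + 6 + 0 + 5 + 2 + 3 + 1 = 25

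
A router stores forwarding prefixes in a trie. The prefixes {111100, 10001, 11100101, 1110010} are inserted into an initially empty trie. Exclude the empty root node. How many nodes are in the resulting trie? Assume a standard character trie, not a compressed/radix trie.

Count nodes per top-level branch (shared prefixes stored once):
  '1'-branch (10001, 1110010, 11100101, 111100): 15 nodes
Sum: 15

15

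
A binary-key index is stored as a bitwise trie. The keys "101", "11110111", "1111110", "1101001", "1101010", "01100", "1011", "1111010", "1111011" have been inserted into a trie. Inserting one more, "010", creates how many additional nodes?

1

The longest prefix of "010" already in the trie is "01" (length 2).
So 3 − 2 = 1 new nodes.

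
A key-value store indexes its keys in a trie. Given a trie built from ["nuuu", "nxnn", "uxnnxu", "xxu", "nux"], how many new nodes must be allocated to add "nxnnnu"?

2

The longest prefix of "nxnnnu" already in the trie is "nxnn" (length 4).
So 6 − 4 = 2 new nodes.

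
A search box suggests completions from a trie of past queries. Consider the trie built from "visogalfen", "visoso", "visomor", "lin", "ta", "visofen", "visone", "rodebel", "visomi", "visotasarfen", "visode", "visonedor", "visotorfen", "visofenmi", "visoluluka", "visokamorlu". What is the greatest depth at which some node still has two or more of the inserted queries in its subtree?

The deepest shared node is where two words last agree before diverging.
"visofen" and "visofenmi" agree on "visofen" (7 characters) before diverging; nothing deeper is shared.
Longest shared-prefix length: 7

7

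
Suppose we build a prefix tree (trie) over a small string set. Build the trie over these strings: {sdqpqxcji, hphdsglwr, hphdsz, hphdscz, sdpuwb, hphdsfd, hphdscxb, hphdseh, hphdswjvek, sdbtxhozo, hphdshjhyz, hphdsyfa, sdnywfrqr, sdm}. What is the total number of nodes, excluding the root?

59

Count nodes per top-level branch (shared prefixes stored once):
  'h'-branch (hphdscxb, hphdscz, hphdseh, hphdsfd, hphdsglwr, hphdshjhyz, hphdswjvek, hphdsyfa, hphdsz): 31 nodes
  's'-branch (sdbtxhozo, sdm, sdnywfrqr, sdpuwb, sdqpqxcji): 28 nodes
Sum: 59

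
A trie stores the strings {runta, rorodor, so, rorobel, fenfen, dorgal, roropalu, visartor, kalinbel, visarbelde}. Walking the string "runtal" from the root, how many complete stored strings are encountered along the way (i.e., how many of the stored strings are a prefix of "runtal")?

Walk "runtal" from the root; an end-of-word marker is hit whenever a stored word is a prefix of "runtal".
Prefixes of the query that are stored words: "runta"
Count: 1

1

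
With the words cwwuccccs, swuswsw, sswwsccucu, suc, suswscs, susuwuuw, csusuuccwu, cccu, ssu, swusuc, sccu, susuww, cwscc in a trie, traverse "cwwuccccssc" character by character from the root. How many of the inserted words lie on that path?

Walk "cwwuccccssc" from the root; an end-of-word marker is hit whenever a stored word is a prefix of "cwwuccccssc".
Prefixes of the query that are stored words: "cwwuccccs"
Count: 1

1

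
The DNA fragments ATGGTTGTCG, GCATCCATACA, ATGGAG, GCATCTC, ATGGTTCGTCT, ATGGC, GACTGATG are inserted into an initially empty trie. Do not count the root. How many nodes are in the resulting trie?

38

Count nodes per top-level branch (shared prefixes stored once):
  'A'-branch (ATGGAG, ATGGC, ATGGTTCGTCT, ATGGTTGTCG): 18 nodes
  'G'-branch (GACTGATG, GCATCCATACA, GCATCTC): 20 nodes
Sum: 38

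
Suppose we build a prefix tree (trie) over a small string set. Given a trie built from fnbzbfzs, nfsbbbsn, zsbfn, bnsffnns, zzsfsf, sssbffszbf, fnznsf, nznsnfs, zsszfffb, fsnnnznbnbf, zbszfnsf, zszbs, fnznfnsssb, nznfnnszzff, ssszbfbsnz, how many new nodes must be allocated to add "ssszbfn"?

The longest prefix of "ssszbfn" already in the trie is "ssszbf" (length 6).
New nodes needed: |"ssszbfn"| − 6 = 7 − 6 = 1.

1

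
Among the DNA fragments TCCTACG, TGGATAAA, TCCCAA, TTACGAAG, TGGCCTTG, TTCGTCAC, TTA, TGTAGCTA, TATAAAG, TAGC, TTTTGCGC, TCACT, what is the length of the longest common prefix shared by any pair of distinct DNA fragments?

3

Look for the deepest trie node that still has at least two words in its subtree.
e.g. "TCCCAA" and "TCCTACG" share the prefix "TCC" of length 3; no pair shares a longer one.
Longest shared-prefix length: 3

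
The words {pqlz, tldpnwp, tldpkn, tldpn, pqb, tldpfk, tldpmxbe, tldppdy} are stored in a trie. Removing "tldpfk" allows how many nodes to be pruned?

2

Walk "tldpfk" from the leaf back toward the root, removing each node that no remaining word uses.
The suffix "fk" (2 nodes) is used only by "tldpfk"; the node for "tldp" still has the child "n", so pruning stops there.
Nodes removed: 2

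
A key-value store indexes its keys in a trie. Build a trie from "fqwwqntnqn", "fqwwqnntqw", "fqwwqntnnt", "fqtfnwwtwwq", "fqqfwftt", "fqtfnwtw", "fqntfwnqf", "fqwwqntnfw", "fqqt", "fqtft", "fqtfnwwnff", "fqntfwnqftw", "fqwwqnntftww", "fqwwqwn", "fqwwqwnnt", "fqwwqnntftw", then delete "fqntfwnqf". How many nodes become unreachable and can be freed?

0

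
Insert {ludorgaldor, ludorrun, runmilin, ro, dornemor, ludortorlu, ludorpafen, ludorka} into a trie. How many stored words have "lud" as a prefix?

5

Walk to "lud"; the words in its subtree are exactly those with that prefix.
Matches: "ludorgaldor", "ludorka", "ludorpafen", "ludorrun", "ludortorlu"
Count: 5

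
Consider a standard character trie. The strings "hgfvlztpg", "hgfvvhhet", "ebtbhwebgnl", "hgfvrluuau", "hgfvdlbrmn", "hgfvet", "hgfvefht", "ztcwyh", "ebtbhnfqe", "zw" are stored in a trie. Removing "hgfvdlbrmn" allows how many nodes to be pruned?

After clearing the end-marker at "hgfvdlbrmn", prune upward until reaching a node still needed by another word.
The suffix "dlbrmn" (6 nodes) is used only by "hgfvdlbrmn"; the node for "hgfv" still has the child "l", so pruning stops there.
Nodes removed: 6

6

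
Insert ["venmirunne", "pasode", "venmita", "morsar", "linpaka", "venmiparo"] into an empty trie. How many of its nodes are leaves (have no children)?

A leaf is a node with no children — equivalently, the end of a word that is not a proper prefix of any other stored word.
Those words: "linpaka", "morsar", "pasode", "venmiparo", "venmirunne", "venmita"
Leaf count: 6

6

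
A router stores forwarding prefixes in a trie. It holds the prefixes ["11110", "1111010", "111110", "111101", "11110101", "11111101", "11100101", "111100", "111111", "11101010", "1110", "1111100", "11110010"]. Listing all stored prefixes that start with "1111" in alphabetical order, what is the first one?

11110

Words with prefix "1111", in lexicographic order: "11110", "111100", "11110010", "111101", "1111010", "11110101", "111110", "1111100", "111111", "11111101"
Position 1: 11110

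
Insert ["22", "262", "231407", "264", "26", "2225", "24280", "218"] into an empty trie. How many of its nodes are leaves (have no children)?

6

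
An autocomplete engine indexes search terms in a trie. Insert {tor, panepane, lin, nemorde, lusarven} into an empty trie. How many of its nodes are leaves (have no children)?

A leaf is a node with no children — equivalently, the end of a word that is not a proper prefix of any other stored word.
Those words: "lin", "lusarven", "nemorde", "panepane", "tor"
Leaf count: 5

5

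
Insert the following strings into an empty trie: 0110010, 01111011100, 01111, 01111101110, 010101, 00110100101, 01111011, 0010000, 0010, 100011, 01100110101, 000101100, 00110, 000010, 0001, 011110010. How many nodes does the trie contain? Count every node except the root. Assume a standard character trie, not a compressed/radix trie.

63

Trace insertions, counting only characters that open a new branch:
  "0110010" → 7 new (0, 1, 1, 0, 0, 1, 0)
  "01111011100" → prefix "011" already present; 8 new (1, 1, 0, 1, 1, 1, 0, 0)
  "01111" → prefix "01111" already present; 0 new (none)
  "01111101110" → prefix "01111" already present; 6 new (1, 0, 1, 1, 1, 0)
  "010101" → prefix "01" already present; 4 new (0, 1, 0, 1)
  "00110100101" → prefix "0" already present; 10 new (0, 1, 1, 0, 1, 0, 0, 1, 0, 1)
  "01111011" → prefix "01111011" already present; 0 new (none)
  "0010000" → prefix "001" already present; 4 new (0, 0, 0, 0)
  "0010" → prefix "0010" already present; 0 new (none)
  "100011" → 6 new (1, 0, 0, 0, 1, 1)
  "01100110101" → prefix "011001" already present; 5 new (1, 0, 1, 0, 1)
  "000101100" → prefix "00" already present; 7 new (0, 1, 0, 1, 1, 0, 0)
  "00110" → prefix "00110" already present; 0 new (none)
  "000010" → prefix "000" already present; 3 new (0, 1, 0)
  "0001" → prefix "0001" already present; 0 new (none)
  "011110010" → prefix "011110" already present; 3 new (0, 1, 0)
Total nodes = 7 + 8 + 0 + 6 + 4 + 10 + 0 + 4 + 0 + 6 + 5 + 7 + 0 + 3 + 0 + 3 = 63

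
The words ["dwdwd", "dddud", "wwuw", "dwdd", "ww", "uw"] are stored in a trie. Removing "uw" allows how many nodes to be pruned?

2

A node on "uw"'s path can go only if nothing else ends at it or branches off below it.
No other word shares any prefix with "uw", so all 2 of its nodes go.
Nodes removed: 2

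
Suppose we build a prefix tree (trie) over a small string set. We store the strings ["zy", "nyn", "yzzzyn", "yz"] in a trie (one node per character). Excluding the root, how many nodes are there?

11

Trace insertions, counting only characters that open a new branch:
  "zy" → 2 new (z, y)
  "nyn" → 3 new (n, y, n)
  "yzzzyn" → 6 new (y, z, z, z, y, n)
  "yz" → prefix "yz" already present; 0 new (none)
Total nodes = 2 + 3 + 6 + 0 = 11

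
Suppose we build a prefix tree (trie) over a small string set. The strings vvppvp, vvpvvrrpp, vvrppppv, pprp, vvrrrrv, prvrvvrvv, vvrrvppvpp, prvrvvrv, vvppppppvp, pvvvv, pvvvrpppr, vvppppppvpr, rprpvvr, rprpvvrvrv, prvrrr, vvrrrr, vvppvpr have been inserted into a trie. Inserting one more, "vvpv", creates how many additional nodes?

"vvpv" is already a full path in the trie; only an end-marker is added.
No new nodes are needed: 0.

0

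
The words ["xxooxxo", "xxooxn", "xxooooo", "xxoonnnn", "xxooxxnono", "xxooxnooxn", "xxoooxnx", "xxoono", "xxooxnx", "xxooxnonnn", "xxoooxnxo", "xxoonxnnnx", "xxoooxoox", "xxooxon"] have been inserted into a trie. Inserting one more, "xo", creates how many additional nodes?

"x" is already a path in the trie; the remaining "o" must be added.
New nodes needed: |"xo"| − 1 = 2 − 1 = 1.

1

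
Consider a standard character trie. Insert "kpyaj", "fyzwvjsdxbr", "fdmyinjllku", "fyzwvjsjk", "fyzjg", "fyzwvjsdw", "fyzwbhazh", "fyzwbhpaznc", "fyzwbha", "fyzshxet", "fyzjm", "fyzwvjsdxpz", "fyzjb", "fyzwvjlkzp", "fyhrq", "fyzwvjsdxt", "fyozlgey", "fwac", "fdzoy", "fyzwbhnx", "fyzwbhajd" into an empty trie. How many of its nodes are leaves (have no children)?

20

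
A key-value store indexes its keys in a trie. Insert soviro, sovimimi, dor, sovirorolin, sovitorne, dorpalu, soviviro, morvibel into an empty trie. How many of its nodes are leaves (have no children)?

A leaf is a node with no children — equivalently, the end of a word that is not a proper prefix of any other stored word.
Those words: "dorpalu", "morvibel", "sovimimi", "sovirorolin", "sovitorne", "soviviro"
Leaf count: 6

6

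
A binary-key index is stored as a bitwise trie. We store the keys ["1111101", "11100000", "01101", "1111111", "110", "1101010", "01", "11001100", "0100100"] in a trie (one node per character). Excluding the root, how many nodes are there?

34

Insert word by word; a character creates a node only if that edge doesn't already exist:
  "1111101" → 7 new (1, 1, 1, 1, 1, 0, 1)
  "11100000" → prefix "111" already present; 5 new (0, 0, 0, 0, 0)
  "01101" → 5 new (0, 1, 1, 0, 1)
  "1111111" → prefix "11111" already present; 2 new (1, 1)
  "110" → prefix "11" already present; 1 new (0)
  "1101010" → prefix "110" already present; 4 new (1, 0, 1, 0)
  "01" → prefix "01" already present; 0 new (none)
  "11001100" → prefix "110" already present; 5 new (0, 1, 1, 0, 0)
  "0100100" → prefix "01" already present; 5 new (0, 0, 1, 0, 0)
Total nodes = 7 + 5 + 5 + 2 + 1 + 4 + 0 + 5 + 5 = 34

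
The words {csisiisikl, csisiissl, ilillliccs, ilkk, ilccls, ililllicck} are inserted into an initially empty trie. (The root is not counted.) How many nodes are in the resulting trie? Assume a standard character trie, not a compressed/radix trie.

Count nodes per top-level branch (shared prefixes stored once):
  'c'-branch (csisiisikl, csisiissl): 12 nodes
  'i'-branch (ilccls, ililllicck, ilillliccs, ilkk): 17 nodes
Sum: 29

29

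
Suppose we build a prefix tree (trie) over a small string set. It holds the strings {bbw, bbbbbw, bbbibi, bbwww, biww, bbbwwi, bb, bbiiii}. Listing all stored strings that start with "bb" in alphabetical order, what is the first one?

Filter for "bb…" and sort: "bb", "bbbbbw", "bbbibi", "bbbwwi", "bbiiii", "bbw", "bbwww"
The 1st is bb.

bb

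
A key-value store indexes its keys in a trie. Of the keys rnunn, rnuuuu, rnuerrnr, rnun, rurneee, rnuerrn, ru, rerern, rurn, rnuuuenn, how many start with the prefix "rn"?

6

Traverse to the node for "rn", then collect every word in that subtree.
Words under "rn": rnuerrn, rnuerrnr, rnun, rnunn, rnuuuenn, rnuuuu
Count: 6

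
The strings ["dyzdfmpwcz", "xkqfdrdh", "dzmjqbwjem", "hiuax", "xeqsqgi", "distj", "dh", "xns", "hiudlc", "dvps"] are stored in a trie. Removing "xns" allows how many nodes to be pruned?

2

After clearing the end-marker at "xns", prune upward until reaching a node still needed by another word.
The suffix "ns" (2 nodes) is used only by "xns"; the node for "x" still has the child "k", so pruning stops there.
Nodes removed: 2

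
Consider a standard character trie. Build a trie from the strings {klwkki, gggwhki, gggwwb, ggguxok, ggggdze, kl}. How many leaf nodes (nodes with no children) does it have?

5

A leaf is a node with no children — equivalently, the end of a word that is not a proper prefix of any other stored word.
Those words: "ggggdze", "ggguxok", "gggwhki", "gggwwb", "klwkki"
Leaf count: 5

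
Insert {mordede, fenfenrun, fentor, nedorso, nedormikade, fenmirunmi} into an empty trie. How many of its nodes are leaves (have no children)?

6

A leaf is a node with no children — equivalently, the end of a word that is not a proper prefix of any other stored word.
Those words: "fenfenrun", "fenmirunmi", "fentor", "mordede", "nedormikade", "nedorso"
Leaf count: 6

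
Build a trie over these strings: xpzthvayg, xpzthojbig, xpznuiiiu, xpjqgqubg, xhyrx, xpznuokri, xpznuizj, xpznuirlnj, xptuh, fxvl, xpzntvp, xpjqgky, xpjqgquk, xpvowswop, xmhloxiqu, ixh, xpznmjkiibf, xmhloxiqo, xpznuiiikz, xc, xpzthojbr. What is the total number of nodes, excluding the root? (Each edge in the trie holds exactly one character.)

Insert word by word; a character creates a node only if that edge doesn't already exist:
  "xpzthvayg" → 9 new (x, p, z, t, h, v, a, y, g)
  "xpzthojbig" → prefix "xpzth" already present; 5 new (o, j, b, i, g)
  "xpznuiiiu" → prefix "xpz" already present; 6 new (n, u, i, i, i, u)
  "xpjqgqubg" → prefix "xp" already present; 7 new (j, q, g, q, u, b, g)
  "xhyrx" → prefix "x" already present; 4 new (h, y, r, x)
  "xpznuokri" → prefix "xpznu" already present; 4 new (o, k, r, i)
  "xpznuizj" → prefix "xpznui" already present; 2 new (z, j)
  "xpznuirlnj" → prefix "xpznui" already present; 4 new (r, l, n, j)
  "xptuh" → prefix "xp" already present; 3 new (t, u, h)
  "fxvl" → 4 new (f, x, v, l)
  "xpzntvp" → prefix "xpzn" already present; 3 new (t, v, p)
  "xpjqgky" → prefix "xpjqg" already present; 2 new (k, y)
  "xpjqgquk" → prefix "xpjqgqu" already present; 1 new (k)
  "xpvowswop" → prefix "xp" already present; 7 new (v, o, w, s, w, o, p)
  "xmhloxiqu" → prefix "x" already present; 8 new (m, h, l, o, x, i, q, u)
  "ixh" → 3 new (i, x, h)
  "xpznmjkiibf" → prefix "xpzn" already present; 7 new (m, j, k, i, i, b, f)
  "xmhloxiqo" → prefix "xmhloxiq" already present; 1 new (o)
  "xpznuiiikz" → prefix "xpznuiii" already present; 2 new (k, z)
  "xc" → prefix "x" already present; 1 new (c)
  "xpzthojbr" → prefix "xpzthojb" already present; 1 new (r)
Total nodes = 9 + 5 + 6 + 7 + 4 + 4 + 2 + 4 + 3 + 4 + 3 + 2 + 1 + 7 + 8 + 3 + 7 + 1 + 2 + 1 + 1 = 84

84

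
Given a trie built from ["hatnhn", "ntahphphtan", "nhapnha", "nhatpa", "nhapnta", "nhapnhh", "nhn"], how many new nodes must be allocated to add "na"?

1

"n" is already a path in the trie; the remaining "a" must be added.
New nodes needed: |"na"| − 1 = 2 − 1 = 1.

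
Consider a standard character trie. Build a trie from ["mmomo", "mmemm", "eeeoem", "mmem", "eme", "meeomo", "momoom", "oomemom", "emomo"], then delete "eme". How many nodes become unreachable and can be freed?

1

Walk "eme" from the leaf back toward the root, removing each node that no remaining word uses.
The suffix "e" (1 node) is used only by "eme"; the node for "em" still has the child "o", so pruning stops there.
Nodes removed: 1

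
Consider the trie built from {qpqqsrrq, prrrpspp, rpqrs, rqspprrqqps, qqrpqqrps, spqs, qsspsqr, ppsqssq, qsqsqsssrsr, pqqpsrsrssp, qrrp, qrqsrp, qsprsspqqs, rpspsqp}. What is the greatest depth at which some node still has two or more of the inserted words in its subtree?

2

The deepest shared node is where two words last agree before diverging.
e.g. "qrqsrp" and "qrrp" share the prefix "qr" of length 2; no pair shares a longer one.
Longest shared-prefix length: 2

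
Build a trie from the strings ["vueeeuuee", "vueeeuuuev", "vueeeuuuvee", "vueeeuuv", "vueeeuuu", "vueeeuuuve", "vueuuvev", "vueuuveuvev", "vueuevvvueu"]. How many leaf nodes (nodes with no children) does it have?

7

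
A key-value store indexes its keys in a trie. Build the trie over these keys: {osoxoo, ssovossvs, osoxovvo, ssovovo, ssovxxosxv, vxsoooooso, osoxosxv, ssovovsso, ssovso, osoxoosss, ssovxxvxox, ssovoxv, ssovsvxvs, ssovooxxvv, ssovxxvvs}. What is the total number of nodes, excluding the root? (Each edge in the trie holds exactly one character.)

Count nodes per top-level branch (shared prefixes stored once):
  'o'-branch (osoxoo, osoxoosss, osoxosxv, osoxovvo): 15 nodes
  's'-branch (ssovooxxvv, ssovossvs, ssovovo, ssovovsso, ssovoxv, ssovso, ssovsvxvs, ssovxxosxv, ssovxxvvs, ssovxxvxox): 39 nodes
  'v'-branch (vxsoooooso): 10 nodes
Sum: 64

64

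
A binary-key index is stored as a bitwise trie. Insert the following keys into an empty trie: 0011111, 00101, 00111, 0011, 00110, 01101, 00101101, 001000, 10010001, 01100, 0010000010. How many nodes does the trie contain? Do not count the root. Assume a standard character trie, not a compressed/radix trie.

Trace insertions, counting only characters that open a new branch:
  "0011111" → 7 new (0, 0, 1, 1, 1, 1, 1)
  "00101" → prefix "001" already present; 2 new (0, 1)
  "00111" → prefix "00111" already present; 0 new (none)
  "0011" → prefix "0011" already present; 0 new (none)
  "00110" → prefix "0011" already present; 1 new (0)
  "01101" → prefix "0" already present; 4 new (1, 1, 0, 1)
  "00101101" → prefix "00101" already present; 3 new (1, 0, 1)
  "001000" → prefix "0010" already present; 2 new (0, 0)
  "10010001" → 8 new (1, 0, 0, 1, 0, 0, 0, 1)
  "01100" → prefix "0110" already present; 1 new (0)
  "0010000010" → prefix "001000" already present; 4 new (0, 0, 1, 0)
Total nodes = 7 + 2 + 0 + 0 + 1 + 4 + 3 + 2 + 8 + 1 + 4 = 32

32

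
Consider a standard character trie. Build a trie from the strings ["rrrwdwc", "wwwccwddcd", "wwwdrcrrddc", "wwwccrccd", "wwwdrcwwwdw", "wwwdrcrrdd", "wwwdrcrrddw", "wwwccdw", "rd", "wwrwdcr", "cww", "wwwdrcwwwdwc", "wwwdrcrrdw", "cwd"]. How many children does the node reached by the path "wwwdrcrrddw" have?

Walk "wwwdrcrrddw" from the root, arriving at one node.
No stored string extends past "wwwdrcrrddw".
That node has 0 child edges.

0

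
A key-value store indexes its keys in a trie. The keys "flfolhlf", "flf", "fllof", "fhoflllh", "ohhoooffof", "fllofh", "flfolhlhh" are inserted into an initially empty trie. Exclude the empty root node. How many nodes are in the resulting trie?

Count nodes per top-level branch (shared prefixes stored once):
  'f'-branch (fhoflllh, flf, flfolhlf, flfolhlhh, fllof, fllofh): 21 nodes
  'o'-branch (ohhoooffof): 10 nodes
Sum: 31

31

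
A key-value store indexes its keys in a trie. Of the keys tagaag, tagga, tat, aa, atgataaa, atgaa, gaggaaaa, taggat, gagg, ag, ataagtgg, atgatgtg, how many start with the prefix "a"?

6

Filter for entries beginning with "a":
Words under "a": aa, ag, ataagtgg, atgaa, atgataaa, atgatgtg
Count: 6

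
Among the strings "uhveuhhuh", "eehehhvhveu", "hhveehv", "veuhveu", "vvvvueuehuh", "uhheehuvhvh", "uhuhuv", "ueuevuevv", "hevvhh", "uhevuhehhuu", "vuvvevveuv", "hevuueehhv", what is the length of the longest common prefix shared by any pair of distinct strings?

3

Equivalently: take the maximum, over all pairs, of their longest common prefix length.
e.g. "hevuueehhv" and "hevvhh" share the prefix "hev" of length 3; no pair shares a longer one.
Longest shared-prefix length: 3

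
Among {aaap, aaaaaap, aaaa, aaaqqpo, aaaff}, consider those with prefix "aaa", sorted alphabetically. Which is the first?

aaaa

DFS of the "aaa" subtree visits, in order: "aaaa", "aaaaaap", "aaaff", "aaap", "aaaqqpo"
Position 1: aaaa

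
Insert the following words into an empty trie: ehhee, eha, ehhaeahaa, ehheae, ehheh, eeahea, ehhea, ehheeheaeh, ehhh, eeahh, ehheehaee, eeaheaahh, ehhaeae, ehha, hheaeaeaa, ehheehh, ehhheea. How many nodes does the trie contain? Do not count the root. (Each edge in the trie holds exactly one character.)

47

For each word, the new-node count is its length minus the longest prefix already in the trie:
  "ehhee" → 5 new (e, h, h, e, e)
  "eha" → prefix "eh" already present; 1 new (a)
  "ehhaeahaa" → prefix "ehh" already present; 6 new (a, e, a, h, a, a)
  "ehheae" → prefix "ehhe" already present; 2 new (a, e)
  "ehheh" → prefix "ehhe" already present; 1 new (h)
  "eeahea" → prefix "e" already present; 5 new (e, a, h, e, a)
  "ehhea" → prefix "ehhea" already present; 0 new (none)
  "ehheeheaeh" → prefix "ehhee" already present; 5 new (h, e, a, e, h)
  "ehhh" → prefix "ehh" already present; 1 new (h)
  "eeahh" → prefix "eeah" already present; 1 new (h)
  "ehheehaee" → prefix "ehheeh" already present; 3 new (a, e, e)
  "eeaheaahh" → prefix "eeahea" already present; 3 new (a, h, h)
  "ehhaeae" → prefix "ehhaea" already present; 1 new (e)
  "ehha" → prefix "ehha" already present; 0 new (none)
  "hheaeaeaa" → 9 new (h, h, e, a, e, a, e, a, a)
  "ehheehh" → prefix "ehheeh" already present; 1 new (h)
  "ehhheea" → prefix "ehhh" already present; 3 new (e, e, a)
Total nodes = 5 + 1 + 6 + 2 + 1 + 5 + 0 + 5 + 1 + 1 + 3 + 3 + 1 + 0 + 9 + 1 + 3 = 47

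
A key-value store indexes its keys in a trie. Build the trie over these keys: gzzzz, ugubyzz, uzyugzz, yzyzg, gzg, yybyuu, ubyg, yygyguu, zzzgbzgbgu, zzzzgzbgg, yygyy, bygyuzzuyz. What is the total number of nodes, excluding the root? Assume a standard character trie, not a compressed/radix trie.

64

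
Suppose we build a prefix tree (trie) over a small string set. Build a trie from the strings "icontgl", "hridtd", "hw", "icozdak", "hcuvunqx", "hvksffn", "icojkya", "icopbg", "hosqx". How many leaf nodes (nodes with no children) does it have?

9

Leaves are exactly the stored words that no other stored word extends.
Those words: "hcuvunqx", "hosqx", "hridtd", "hvksffn", "hw", "icojkya", "icontgl", "icopbg", "icozdak"
Leaf count: 9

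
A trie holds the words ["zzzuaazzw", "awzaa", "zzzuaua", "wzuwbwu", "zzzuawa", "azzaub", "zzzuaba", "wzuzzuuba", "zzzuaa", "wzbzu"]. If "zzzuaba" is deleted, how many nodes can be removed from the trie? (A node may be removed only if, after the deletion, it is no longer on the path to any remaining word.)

2

A node on "zzzuaba"'s path can go only if nothing else ends at it or branches off below it.
The suffix "ba" (2 nodes) is used only by "zzzuaba"; the node for "zzzua" still has the child "a", so pruning stops there.
Nodes removed: 2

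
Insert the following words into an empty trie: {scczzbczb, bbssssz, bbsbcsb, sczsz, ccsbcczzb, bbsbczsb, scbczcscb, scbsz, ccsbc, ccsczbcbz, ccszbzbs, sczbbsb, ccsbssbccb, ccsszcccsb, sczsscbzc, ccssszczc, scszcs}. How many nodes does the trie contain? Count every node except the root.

Count nodes per top-level branch (shared prefixes stored once):
  'b'-branch (bbsbcsb, bbsbczsb, bbssssz): 14 nodes
  'c'-branch (ccsbc, ccsbcczzb, ccsbssbccb, ccsczbcbz, ccssszczc, ccsszcccsb, ccszbzbs): 38 nodes
  's'-branch (scbczcscb, scbsz, scczzbczb, scszcs, sczbbsb, sczsscbzc, sczsz): 34 nodes
Sum: 86

86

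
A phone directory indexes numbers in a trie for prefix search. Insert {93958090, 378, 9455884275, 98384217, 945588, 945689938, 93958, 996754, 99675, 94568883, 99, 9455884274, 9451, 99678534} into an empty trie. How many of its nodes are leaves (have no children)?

Leaves are exactly the stored words that no other stored word extends.
Those words: "378", "93958090", "9451", "9455884274", "9455884275", "94568883", "945689938", "98384217", "996754", "99678534"
Leaf count: 10

10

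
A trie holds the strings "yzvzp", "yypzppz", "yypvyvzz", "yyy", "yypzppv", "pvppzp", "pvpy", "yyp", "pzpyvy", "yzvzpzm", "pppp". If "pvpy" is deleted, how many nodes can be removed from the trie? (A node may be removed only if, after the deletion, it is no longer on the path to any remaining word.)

1

After clearing the end-marker at "pvpy", prune upward until reaching a node still needed by another word.
The suffix "y" (1 node) is used only by "pvpy"; the node for "pvp" still has the child "p", so pruning stops there.
Nodes removed: 1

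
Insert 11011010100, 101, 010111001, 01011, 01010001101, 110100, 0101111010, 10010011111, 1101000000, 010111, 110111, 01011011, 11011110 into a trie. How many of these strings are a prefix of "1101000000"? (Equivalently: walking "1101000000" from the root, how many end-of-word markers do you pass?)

2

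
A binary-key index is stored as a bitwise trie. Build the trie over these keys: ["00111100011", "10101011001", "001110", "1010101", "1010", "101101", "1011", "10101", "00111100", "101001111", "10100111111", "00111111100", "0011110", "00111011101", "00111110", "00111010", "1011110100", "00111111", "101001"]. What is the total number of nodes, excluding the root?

51

Trace insertions, counting only characters that open a new branch:
  "00111100011" → 11 new (0, 0, 1, 1, 1, 1, 0, 0, 0, 1, 1)
  "10101011001" → 11 new (1, 0, 1, 0, 1, 0, 1, 1, 0, 0, 1)
  "001110" → prefix "00111" already present; 1 new (0)
  "1010101" → prefix "1010101" already present; 0 new (none)
  "1010" → prefix "1010" already present; 0 new (none)
  "101101" → prefix "101" already present; 3 new (1, 0, 1)
  "1011" → prefix "1011" already present; 0 new (none)
  "10101" → prefix "10101" already present; 0 new (none)
  "00111100" → prefix "00111100" already present; 0 new (none)
  "101001111" → prefix "1010" already present; 5 new (0, 1, 1, 1, 1)
  "10100111111" → prefix "101001111" already present; 2 new (1, 1)
  "00111111100" → prefix "001111" already present; 5 new (1, 1, 1, 0, 0)
  "0011110" → prefix "0011110" already present; 0 new (none)
  "00111011101" → prefix "001110" already present; 5 new (1, 1, 1, 0, 1)
  "00111110" → prefix "0011111" already present; 1 new (0)
  "00111010" → prefix "0011101" already present; 1 new (0)
  "1011110100" → prefix "1011" already present; 6 new (1, 1, 0, 1, 0, 0)
  "00111111" → prefix "00111111" already present; 0 new (none)
  "101001" → prefix "101001" already present; 0 new (none)
Total nodes = 11 + 11 + 1 + 0 + 0 + 3 + 0 + 0 + 0 + 5 + 2 + 5 + 0 + 5 + 1 + 1 + 6 + 0 + 0 = 51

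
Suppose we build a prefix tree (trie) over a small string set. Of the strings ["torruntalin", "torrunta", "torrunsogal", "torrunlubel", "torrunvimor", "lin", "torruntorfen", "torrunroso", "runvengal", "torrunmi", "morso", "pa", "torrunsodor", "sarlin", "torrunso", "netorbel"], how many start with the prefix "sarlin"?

Traverse to the node for "sarlin", then collect every word in that subtree.
Matches: "sarlin"
Count: 1

1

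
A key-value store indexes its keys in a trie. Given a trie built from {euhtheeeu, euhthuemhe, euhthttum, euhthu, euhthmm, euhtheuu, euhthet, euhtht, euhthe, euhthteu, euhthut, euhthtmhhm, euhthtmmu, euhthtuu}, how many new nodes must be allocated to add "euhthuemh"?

"euhthuemh" is already a full path in the trie; only an end-marker is added.
No new nodes are needed: 0.

0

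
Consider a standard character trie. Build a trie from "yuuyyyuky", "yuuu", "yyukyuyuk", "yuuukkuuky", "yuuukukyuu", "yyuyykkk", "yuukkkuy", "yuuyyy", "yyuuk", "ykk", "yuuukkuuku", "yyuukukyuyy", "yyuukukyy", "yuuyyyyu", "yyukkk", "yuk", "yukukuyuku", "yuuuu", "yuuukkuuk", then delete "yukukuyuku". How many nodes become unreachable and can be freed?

7

A node on "yukukuyuku"'s path can go only if nothing else ends at it or branches off below it.
The suffix "ukuyuku" (7 nodes) is used only by "yukukuyuku"; "yuk" is itself a stored word, so pruning stops there.
Nodes removed: 7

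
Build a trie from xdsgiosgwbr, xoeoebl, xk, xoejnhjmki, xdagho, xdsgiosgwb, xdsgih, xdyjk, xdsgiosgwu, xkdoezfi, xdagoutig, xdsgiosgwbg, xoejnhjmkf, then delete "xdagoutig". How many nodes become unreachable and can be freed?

5

After clearing the end-marker at "xdagoutig", prune upward until reaching a node still needed by another word.
The suffix "outig" (5 nodes) is used only by "xdagoutig"; the node for "xdag" still has the child "h", so pruning stops there.
Nodes removed: 5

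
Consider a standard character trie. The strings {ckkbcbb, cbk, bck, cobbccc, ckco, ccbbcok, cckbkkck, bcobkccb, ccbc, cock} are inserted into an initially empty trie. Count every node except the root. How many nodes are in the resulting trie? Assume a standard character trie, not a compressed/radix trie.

For each word, the new-node count is its length minus the longest prefix already in the trie:
  "ckkbcbb" → 7 new (c, k, k, b, c, b, b)
  "cbk" → prefix "c" already present; 2 new (b, k)
  "bck" → 3 new (b, c, k)
  "cobbccc" → prefix "c" already present; 6 new (o, b, b, c, c, c)
  "ckco" → prefix "ck" already present; 2 new (c, o)
  "ccbbcok" → prefix "c" already present; 6 new (c, b, b, c, o, k)
  "cckbkkck" → prefix "cc" already present; 6 new (k, b, k, k, c, k)
  "bcobkccb" → prefix "bc" already present; 6 new (o, b, k, c, c, b)
  "ccbc" → prefix "ccb" already present; 1 new (c)
  "cock" → prefix "co" already present; 2 new (c, k)
Total nodes = 7 + 2 + 3 + 6 + 2 + 6 + 6 + 6 + 1 + 2 = 41

41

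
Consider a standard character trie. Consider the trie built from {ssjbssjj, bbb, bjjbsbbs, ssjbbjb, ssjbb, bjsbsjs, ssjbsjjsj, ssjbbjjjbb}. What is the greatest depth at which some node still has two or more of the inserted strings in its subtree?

6

Look for the deepest trie node that still has at least two words in its subtree.
e.g. "ssjbbjb" and "ssjbbjjjbb" share the prefix "ssjbbj" of length 6; no pair shares a longer one.
Longest shared-prefix length: 6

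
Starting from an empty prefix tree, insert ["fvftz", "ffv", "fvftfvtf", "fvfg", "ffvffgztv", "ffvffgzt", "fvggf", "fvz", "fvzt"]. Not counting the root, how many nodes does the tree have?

23

Count nodes per top-level branch (shared prefixes stored once):
  'f'-branch (ffv, ffvffgzt, ffvffgztv, fvfg, fvftfvtf, fvftz, fvggf, fvz, fvzt): 23 nodes
Sum: 23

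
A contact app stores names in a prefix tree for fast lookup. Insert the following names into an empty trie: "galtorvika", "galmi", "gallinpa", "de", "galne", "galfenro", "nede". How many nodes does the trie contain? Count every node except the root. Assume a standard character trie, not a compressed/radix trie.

Trie structure (* marks end of a word):
(root)
├─ d
│  └─ e *
├─ g
│  └─ a
│     └─ l
│        ├─ f
│        │  └─ e
│        │     └─ n
│        │        └─ r
│        │           └─ o *
│        ├─ l
│        │  └─ i
│        │     └─ n
│        │        └─ p
│        │           └─ a *
│        ├─ m
│        │  └─ i *
│        ├─ n
│        │  └─ e *
│        └─ t
│           └─ o
│              └─ r
│                 └─ v
│                    └─ i
│                       └─ k
│                          └─ a *
└─ n
   └─ e
      └─ d
         └─ e *
Counting every labelled node above: 30.

30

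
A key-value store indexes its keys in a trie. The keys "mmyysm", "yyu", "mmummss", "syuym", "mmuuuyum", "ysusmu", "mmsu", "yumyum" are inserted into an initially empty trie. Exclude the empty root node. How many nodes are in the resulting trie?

Count nodes per top-level branch (shared prefixes stored once):
  'm'-branch (mmsu, mmummss, mmuuuyum, mmyysm): 18 nodes
  's'-branch (syuym): 5 nodes
  'y'-branch (ysusmu, yumyum, yyu): 13 nodes
Sum: 36

36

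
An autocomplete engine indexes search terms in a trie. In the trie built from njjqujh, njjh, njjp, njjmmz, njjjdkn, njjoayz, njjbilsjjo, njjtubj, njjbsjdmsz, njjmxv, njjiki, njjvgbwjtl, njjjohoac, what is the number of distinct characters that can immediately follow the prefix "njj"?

10

Follow the path "njj" to its node, then look at its outgoing edges.
Distinct next characters after "njj": b, h, i, j, m, o, p, q, t, v.
That node has 10 child edges.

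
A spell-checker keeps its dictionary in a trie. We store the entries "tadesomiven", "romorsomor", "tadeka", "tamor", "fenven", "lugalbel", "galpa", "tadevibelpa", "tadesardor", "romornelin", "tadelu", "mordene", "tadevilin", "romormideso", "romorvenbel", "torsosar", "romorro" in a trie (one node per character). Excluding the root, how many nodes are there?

Insert word by word; a character creates a node only if that edge doesn't already exist:
  "tadesomiven" → 11 new (t, a, d, e, s, o, m, i, v, e, n)
  "romorsomor" → 10 new (r, o, m, o, r, s, o, m, o, r)
  "tadeka" → prefix "tade" already present; 2 new (k, a)
  "tamor" → prefix "ta" already present; 3 new (m, o, r)
  "fenven" → 6 new (f, e, n, v, e, n)
  "lugalbel" → 8 new (l, u, g, a, l, b, e, l)
  "galpa" → 5 new (g, a, l, p, a)
  "tadevibelpa" → prefix "tade" already present; 7 new (v, i, b, e, l, p, a)
  "tadesardor" → prefix "tades" already present; 5 new (a, r, d, o, r)
  "romornelin" → prefix "romor" already present; 5 new (n, e, l, i, n)
  "tadelu" → prefix "tade" already present; 2 new (l, u)
  "mordene" → 7 new (m, o, r, d, e, n, e)
  "tadevilin" → prefix "tadevi" already present; 3 new (l, i, n)
  "romormideso" → prefix "romor" already present; 6 new (m, i, d, e, s, o)
  "romorvenbel" → prefix "romor" already present; 6 new (v, e, n, b, e, l)
  "torsosar" → prefix "t" already present; 7 new (o, r, s, o, s, a, r)
  "romorro" → prefix "romor" already present; 2 new (r, o)
Total nodes = 11 + 10 + 2 + 3 + 6 + 8 + 5 + 7 + 5 + 5 + 2 + 7 + 3 + 6 + 6 + 7 + 2 = 95

95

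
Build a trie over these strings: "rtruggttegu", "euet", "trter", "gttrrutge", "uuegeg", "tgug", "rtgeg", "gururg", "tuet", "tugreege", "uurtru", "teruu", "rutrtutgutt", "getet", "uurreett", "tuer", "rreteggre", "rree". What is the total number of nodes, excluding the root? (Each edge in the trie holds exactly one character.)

92

For each word, the new-node count is its length minus the longest prefix already in the trie:
  "rtruggttegu" → 11 new (r, t, r, u, g, g, t, t, e, g, u)
  "euet" → 4 new (e, u, e, t)
  "trter" → 5 new (t, r, t, e, r)
  "gttrrutge" → 9 new (g, t, t, r, r, u, t, g, e)
  "uuegeg" → 6 new (u, u, e, g, e, g)
  "tgug" → prefix "t" already present; 3 new (g, u, g)
  "rtgeg" → prefix "rt" already present; 3 new (g, e, g)
  "gururg" → prefix "g" already present; 5 new (u, r, u, r, g)
  "tuet" → prefix "t" already present; 3 new (u, e, t)
  "tugreege" → prefix "tu" already present; 6 new (g, r, e, e, g, e)
  "uurtru" → prefix "uu" already present; 4 new (r, t, r, u)
  "teruu" → prefix "t" already present; 4 new (e, r, u, u)
  "rutrtutgutt" → prefix "r" already present; 10 new (u, t, r, t, u, t, g, u, t, t)
  "getet" → prefix "g" already present; 4 new (e, t, e, t)
  "uurreett" → prefix "uur" already present; 5 new (r, e, e, t, t)
  "tuer" → prefix "tue" already present; 1 new (r)
  "rreteggre" → prefix "r" already present; 8 new (r, e, t, e, g, g, r, e)
  "rree" → prefix "rre" already present; 1 new (e)
Total nodes = 11 + 4 + 5 + 9 + 6 + 3 + 3 + 5 + 3 + 6 + 4 + 4 + 10 + 4 + 5 + 1 + 8 + 1 = 92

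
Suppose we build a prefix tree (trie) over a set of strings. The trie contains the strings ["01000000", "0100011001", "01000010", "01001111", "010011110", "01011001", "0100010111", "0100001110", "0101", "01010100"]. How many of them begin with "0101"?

3

Traverse to the node for "0101", then collect every word in that subtree.
Words under "0101": 0101, 01010100, 01011001
Count: 3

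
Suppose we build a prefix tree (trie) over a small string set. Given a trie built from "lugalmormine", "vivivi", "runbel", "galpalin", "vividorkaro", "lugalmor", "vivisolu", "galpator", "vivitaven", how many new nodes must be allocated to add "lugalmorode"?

The longest prefix of "lugalmorode" already in the trie is "lugalmor" (length 8).
So 11 − 8 = 3 new nodes.

3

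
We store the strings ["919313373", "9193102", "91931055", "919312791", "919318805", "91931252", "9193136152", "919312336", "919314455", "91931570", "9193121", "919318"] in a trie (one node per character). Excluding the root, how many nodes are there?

For each word, the new-node count is its length minus the longest prefix already in the trie:
  "919313373" → 9 new (9, 1, 9, 3, 1, 3, 3, 7, 3)
  "9193102" → prefix "91931" already present; 2 new (0, 2)
  "91931055" → prefix "919310" already present; 2 new (5, 5)
  "919312791" → prefix "91931" already present; 4 new (2, 7, 9, 1)
  "919318805" → prefix "91931" already present; 4 new (8, 8, 0, 5)
  "91931252" → prefix "919312" already present; 2 new (5, 2)
  "9193136152" → prefix "919313" already present; 4 new (6, 1, 5, 2)
  "919312336" → prefix "919312" already present; 3 new (3, 3, 6)
  "919314455" → prefix "91931" already present; 4 new (4, 4, 5, 5)
  "91931570" → prefix "91931" already present; 3 new (5, 7, 0)
  "9193121" → prefix "919312" already present; 1 new (1)
  "919318" → prefix "919318" already present; 0 new (none)
Total nodes = 9 + 2 + 2 + 4 + 4 + 2 + 4 + 3 + 4 + 3 + 1 + 0 = 38

38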